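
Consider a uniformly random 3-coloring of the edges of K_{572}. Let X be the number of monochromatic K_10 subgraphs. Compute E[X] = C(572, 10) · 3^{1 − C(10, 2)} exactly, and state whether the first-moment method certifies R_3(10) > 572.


E[X] = C(572, 10) · 3^{1 − 45} = 954640815642161682606 · 3^{−44} = 954640815642161682606/984770902183611232881.
As a reduced fraction: E[X] = 106071201738017964734/109418989131512359209 ≈ 0.9694040.
Is E[X] < 1? YES.
Since E[X] < 1, there exists a 3-coloring of K_{572} with no monochromatic K_10; hence R_3(10) > 572.

E[X] = 106071201738017964734/109418989131512359209 ≈ 0.9694040; E[X] < 1, so R_3(10) > 572.


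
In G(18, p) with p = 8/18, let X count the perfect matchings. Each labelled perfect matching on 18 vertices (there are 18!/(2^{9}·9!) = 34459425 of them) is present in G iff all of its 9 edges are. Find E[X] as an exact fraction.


K_18 has 18!/(2^{9}·9!) = 34459425 labelled perfect matchings.
For each such perfect matching H, let X_H = 1 if all 9 edges of H are present in G. Then P[X_H = 1] = p^{9} = (4/9)^{9} = 262144/387420489.
By linearity of expectation: E[X] = Σ_H E[X_H] = 34459425 · p^{9} = 34459425 · 262144/387420489 = 111522611200/4782969.
Numerically: E[X] ≈ 2.332e+04.

E[X] = 34459425 · (4/9)^{9} = 111522611200/4782969 ≈ 2.332e+04.


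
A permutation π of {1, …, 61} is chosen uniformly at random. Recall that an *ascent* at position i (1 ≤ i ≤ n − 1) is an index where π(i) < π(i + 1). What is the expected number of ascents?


Write X = Σ X_I over i = 1, …, 60, with X_I the indicator of one ascent.
There are 60 indicators.
For each fixed i, the pair (π(i), π(i+1)) is a uniformly random ordered pair of distinct values from {1, …, 61}; by symmetry P[π(i) < π(i+1)] = 1/2.
By linearity: E[X] = 60 · (1/2) = (61 − 1) · (1/2) = 30 ≈ 30.00000.

E[X] = 30 = 30.00000.


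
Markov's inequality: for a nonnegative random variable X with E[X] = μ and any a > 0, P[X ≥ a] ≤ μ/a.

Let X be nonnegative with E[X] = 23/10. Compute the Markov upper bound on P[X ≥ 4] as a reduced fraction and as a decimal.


μ = E[X] = 23/10, a = 4.
Markov: P[X ≥ 4] ≤ μ/a = (23/10)/4 = 23/40.
Numerically: ≈ 0.575000.
(Since a = 4 > μ = 2.300000, the bound 23/40 is < 1 and informative.)

P[X ≥ 4] ≤ 23/40 ≈ 0.575000.


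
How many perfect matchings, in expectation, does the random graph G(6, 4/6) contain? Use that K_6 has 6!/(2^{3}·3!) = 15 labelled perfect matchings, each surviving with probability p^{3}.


K_6 has 6!/(2^{3}·3!) = 15 labelled perfect matchings.
For each such perfect matching H, let X_H = 1 if all 3 edges of H are present in G. Then P[X_H = 1] = p^{3} = (2/3)^{3} = 8/27.
By linearity of expectation: E[X] = Σ_H E[X_H] = 15 · p^{3} = 15 · 8/27 = 40/9.
Numerically: E[X] ≈ 4.44444.

E[X] = 15 · (2/3)^{3} = 40/9 ≈ 4.44444.


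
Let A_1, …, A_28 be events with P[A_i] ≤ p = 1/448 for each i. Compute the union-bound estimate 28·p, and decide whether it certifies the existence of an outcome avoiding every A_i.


Union bound: P[∪_{i=1}^{28} A_i] ≤ Σ_i P[A_i] ≤ 28·p = 28·(1/448) = 1/16.
Numerically: 1/16 ≈ 0.062500.
Is 1/16 < 1? YES.
Since P[∪ A_i] ≤ 1/16 < 1, the complement has P[∩ A_i^c] ≥ 1 − 1/16 = 15/16 > 0, so some outcome avoids every A_i.

28·p = 1/16 ≈ 0.062500; existence CERTIFIED by the union bound.


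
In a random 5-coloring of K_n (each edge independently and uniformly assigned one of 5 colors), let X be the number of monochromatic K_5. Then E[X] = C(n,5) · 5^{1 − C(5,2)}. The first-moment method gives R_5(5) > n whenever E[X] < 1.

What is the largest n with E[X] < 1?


We need C(n, 5) · 5^{1 − 10} < 1, i.e. C(n, 5) < 5^{10 − 1} = 1953125.
Check values of n near the boundary:
  n = 48: C(48, 5) = 1712304; 1712304 < 1953125? YES
  n = 49: C(49, 5) = 1906884; 1906884 < 1953125? YES
  n = 50: C(50, 5) = 2118760; 2118760 < 1953125? NO
  n = 51: C(51, 5) = 2349060; 2349060 < 1953125? NO
The largest n with C(n, 5) < 1953125 is n = 49 (where E[X] = 1906884/1953125 ≈ 0.9763). Hence R_5(5) > 49, i.e. R_5(5) ≥ 50.

Largest n = 49; hence R_5(5) > 49.


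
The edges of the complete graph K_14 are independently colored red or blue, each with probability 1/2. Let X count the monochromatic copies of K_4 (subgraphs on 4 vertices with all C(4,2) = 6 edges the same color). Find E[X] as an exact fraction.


Let X = Σ_S X_S over the C(14, 4) = 1001 subsets S of size 4, where X_S = 1 if the K_4 on S is monochromatic.
For a fixed S, the K_4 on S has C(4, 2) = 6 edges. P[all 6 edges red] = (1/2)^6, and likewise for blue, so P[monochromatic] = 2·(1/2)^6 = 2^{1 − 6} = 1/32.
By linearity: E[X] = C(14, 4) · 2^{1 − 6} = 1001 · 1/32 = 1001/32.
Numerically: E[X] ≈ 31.281250.

E[X] = C(14,4)·2^(1−C(4,2)) = 1001/32 ≈ 31.281250.


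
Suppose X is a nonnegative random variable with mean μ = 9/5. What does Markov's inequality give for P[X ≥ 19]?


μ = E[X] = 9/5, a = 19.
Markov: P[X ≥ 19] ≤ μ/a = (9/5)/19 = 9/95.
Numerically: ≈ 0.0947.
(Since a = 19 > μ = 1.8000, the bound 9/95 is < 1 and informative.)

P[X ≥ 19] ≤ 9/95 ≈ 0.0947.


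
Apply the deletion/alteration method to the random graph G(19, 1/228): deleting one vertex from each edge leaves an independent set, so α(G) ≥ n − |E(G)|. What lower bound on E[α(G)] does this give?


E[|E(G)|] = C(19, 2)·p = 171 · (1/228) = 3/4.
E[α(G)] ≥ n − E[|E(G)|] = 19 − 3/4 = 73/4.
Numerically: ≈ 18.250.
(This is only a lower bound; the true E[α(G)] may be larger.)

E[α(G)] ≥ 73/4 ≈ 18.250.


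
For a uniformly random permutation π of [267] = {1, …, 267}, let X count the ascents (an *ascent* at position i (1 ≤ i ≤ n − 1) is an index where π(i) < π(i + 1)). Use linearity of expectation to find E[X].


Write X = Σ X_I over i = 1, …, 266, with X_I the indicator of one ascent.
There are 266 indicators.
For each fixed i, the pair (π(i), π(i+1)) is a uniformly random ordered pair of distinct values from {1, …, 267}; by symmetry P[π(i) < π(i+1)] = 1/2.
By linearity: E[X] = 266 · (1/2) = (267 − 1) · (1/2) = 133 ≈ 133.0000.

E[X] = 133 = 133.0000.


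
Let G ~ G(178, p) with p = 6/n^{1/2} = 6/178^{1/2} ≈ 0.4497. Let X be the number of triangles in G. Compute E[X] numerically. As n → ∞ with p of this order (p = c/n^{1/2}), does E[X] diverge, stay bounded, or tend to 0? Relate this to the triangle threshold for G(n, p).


Number of potential triangles: C(178, 3) = 924176.
Each occurs with probability p³ ≈ (0.4497)³ ≈ 9.095441e-02.
By linearity: E[X] = C(178, 3)·p³ ≈ 924176 · 9.095441e-02 ≈ 84057.8802.
Since α = 1/2 < 1, p = c/n^{1/2} ≫ 1/n is above the triangle threshold p ~ 1/n. Asymptotically E[X] ~ (c³/6)·n^{3(1−α)} = (6³/6)·n^{1.5} → ∞; triangles are abundant w.h.p.

E[X] ≈ 84057.8802; in regime p = Θ(1/n^{1/2}) E[X] diverges (above the triangle threshold p ~ 1/n).


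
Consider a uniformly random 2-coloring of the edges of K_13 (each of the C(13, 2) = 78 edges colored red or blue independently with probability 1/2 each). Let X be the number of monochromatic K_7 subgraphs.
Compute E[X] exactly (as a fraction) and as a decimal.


Let X = Σ_S X_S over the C(13, 7) = 1716 subsets S of size 7, where X_S = 1 if the K_7 on S is monochromatic.
For a fixed S, the K_7 on S has C(7, 2) = 21 edges. P[all 21 edges red] = (1/2)^21, and likewise for blue, so P[monochromatic] = 2·(1/2)^21 = 2^{1 − 21} = 1/1048576.
By linearity: E[X] = C(13, 7) · 2^{1 − 21} = 1716 · 1/1048576 = 429/262144.
Numerically: E[X] ≈ 0.0016.

E[X] = C(13,7)·2^(1−C(7,2)) = 429/262144 ≈ 0.0016.


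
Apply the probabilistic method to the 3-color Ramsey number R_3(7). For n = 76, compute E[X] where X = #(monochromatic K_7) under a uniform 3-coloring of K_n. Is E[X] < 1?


E[X] = C(76, 7) · 3^{1 − 21} = 2186189400 · 3^{−20} = 2186189400/3486784401.
As a reduced fraction: E[X] = 728729800/1162261467 ≈ 0.627.
Is E[X] < 1? YES.
Since E[X] < 1, there exists a 3-coloring of K_{76} with no monochromatic K_7; hence R_3(7) > 76.

E[X] = 728729800/1162261467 ≈ 0.627; E[X] < 1, so R_3(7) > 76.


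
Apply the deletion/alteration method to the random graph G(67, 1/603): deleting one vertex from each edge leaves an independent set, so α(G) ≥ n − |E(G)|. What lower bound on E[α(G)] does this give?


E[|E(G)|] = C(67, 2)·p = 2211 · (1/603) = 11/3.
E[α(G)] ≥ n − E[|E(G)|] = 67 − 11/3 = 190/3.
Numerically: ≈ 63.3333.
(This is only a lower bound; the true E[α(G)] may be larger.)

E[α(G)] ≥ 190/3 ≈ 63.3333.


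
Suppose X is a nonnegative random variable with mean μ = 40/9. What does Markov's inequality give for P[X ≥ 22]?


μ = E[X] = 40/9, a = 22.
Markov: P[X ≥ 22] ≤ μ/a = (40/9)/22 = 20/99.
Numerically: ≈ 0.202.
(Since a = 22 > μ = 4.444, the bound 20/99 is < 1 and informative.)

P[X ≥ 22] ≤ 20/99 ≈ 0.202.


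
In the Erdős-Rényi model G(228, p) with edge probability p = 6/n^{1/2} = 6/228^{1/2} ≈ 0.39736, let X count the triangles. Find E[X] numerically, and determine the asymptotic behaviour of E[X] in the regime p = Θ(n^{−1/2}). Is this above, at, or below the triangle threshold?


Number of potential triangles: C(228, 3) = 1949476.
Each occurs with probability p³ ≈ (0.39736)³ ≈ 6.2741006e-02.
By linearity: E[X] = C(228, 3)·p³ ≈ 1949476 · 6.2741006e-02 ≈ 122312.08617.
Since α = 1/2 < 1, p = c/n^{1/2} ≫ 1/n is above the triangle threshold p ~ 1/n. Asymptotically E[X] ~ (c³/6)·n^{3(1−α)} = (6³/6)·n^{1.5} → ∞; triangles are abundant w.h.p.

E[X] ≈ 122312.08617; in regime p = Θ(1/n^{1/2}) E[X] diverges (above the triangle threshold p ~ 1/n).


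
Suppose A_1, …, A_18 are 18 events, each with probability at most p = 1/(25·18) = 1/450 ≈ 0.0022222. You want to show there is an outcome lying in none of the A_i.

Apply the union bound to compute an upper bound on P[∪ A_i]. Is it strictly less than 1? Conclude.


Union bound: P[∪_{i=1}^{18} A_i] ≤ Σ_i P[A_i] ≤ 18·p = 18·(1/450) = 1/25.
Numerically: 1/25 ≈ 0.0400000.
Is 1/25 < 1? YES.
Since P[∪ A_i] ≤ 1/25 < 1, the complement has P[∩ A_i^c] ≥ 1 − 1/25 = 24/25 > 0, so some outcome avoids every A_i.

18·p = 1/25 ≈ 0.0400000; existence CERTIFIED by the union bound.


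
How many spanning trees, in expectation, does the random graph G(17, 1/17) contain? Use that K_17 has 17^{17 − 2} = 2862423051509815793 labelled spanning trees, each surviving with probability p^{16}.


K_17 has 17^{17 − 2} = 2862423051509815793 labelled spanning trees.
For each such spanning tree H, let X_H = 1 if all 16 edges of H are present in G. Then P[X_H = 1] = p^{16} = (1/17)^{16} = 1/48661191875666868481.
Summing the indicators: E[X] = Σ_H E[X_H] = 2862423051509815793 · p^{16} = 2862423051509815793 · 1/48661191875666868481 = 1/17.
Numerically: E[X] ≈ 0.0588.

E[X] = 2862423051509815793 · (1/17)^{16} = 1/17 ≈ 0.0588.


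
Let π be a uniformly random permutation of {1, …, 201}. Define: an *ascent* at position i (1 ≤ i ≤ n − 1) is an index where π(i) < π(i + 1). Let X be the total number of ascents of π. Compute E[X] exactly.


Write X = Σ X_I over i = 1, …, 200, with X_I the indicator of one ascent.
There are 200 indicators.
For each fixed i, the pair (π(i), π(i+1)) is a uniformly random ordered pair of distinct values from {1, …, 201}; by symmetry P[π(i) < π(i+1)] = 1/2.
By linearity: E[X] = 200 · (1/2) = (201 − 1) · (1/2) = 100 ≈ 100.000000.

E[X] = 100 = 100.000000.


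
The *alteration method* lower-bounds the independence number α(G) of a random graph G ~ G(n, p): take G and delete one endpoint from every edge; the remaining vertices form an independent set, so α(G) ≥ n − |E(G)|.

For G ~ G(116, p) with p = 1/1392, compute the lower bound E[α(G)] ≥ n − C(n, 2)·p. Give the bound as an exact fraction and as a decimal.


E[|E(G)|] = C(116, 2)·p = 6670 · (1/1392) = 115/24.
E[α(G)] ≥ n − E[|E(G)|] = 116 − 115/24 = 2669/24.
Numerically: ≈ 111.20833.
(This is only a lower bound; the true E[α(G)] may be larger.)

E[α(G)] ≥ 2669/24 ≈ 111.20833.


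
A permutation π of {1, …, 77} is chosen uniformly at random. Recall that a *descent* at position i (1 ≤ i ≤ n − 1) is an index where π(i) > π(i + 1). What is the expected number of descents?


Write X = Σ X_I over i = 1, …, 76, with X_I the indicator of one descent.
There are 76 indicators.
For each fixed i, the pair (π(i), π(i+1)) is a uniformly random ordered pair of distinct values from {1, …, 77}; by symmetry P[π(i) > π(i+1)] = 1/2.
By linearity: E[X] = 76 · (1/2) = (77 − 1) · (1/2) = 38 ≈ 38.000000.

E[X] = 38 = 38.000000.


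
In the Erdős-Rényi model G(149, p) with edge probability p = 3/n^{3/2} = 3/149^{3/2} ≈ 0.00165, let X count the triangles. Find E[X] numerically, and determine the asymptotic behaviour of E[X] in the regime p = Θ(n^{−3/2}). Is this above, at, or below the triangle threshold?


Number of potential triangles: C(149, 3) = 540274.
Each occurs with probability p³ ≈ (0.00165)³ ≈ 4.48772e-09.
By linearity: E[X] = C(149, 3)·p³ ≈ 540274 · 4.48772e-09 ≈ 0.002.
Since α = 3/2 > 1, p = c/n^{3/2} = o(1/n) is below the triangle threshold p ~ 1/n. Asymptotically E[X] ~ (c³/6)·n^{3(1−α)} = (3³/6)·n^{-1.5} → 0, so by Markov's inequality G has no triangles w.h.p.

E[X] ≈ 0.002; in regime p = Θ(1/n^{3/2}) E[X] tends to 0 (below the triangle threshold p ~ 1/n).


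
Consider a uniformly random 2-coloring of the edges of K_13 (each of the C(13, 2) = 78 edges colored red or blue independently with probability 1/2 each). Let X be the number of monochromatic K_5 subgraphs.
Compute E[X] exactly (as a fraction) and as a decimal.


Let X = Σ_S X_S over the C(13, 5) = 1287 subsets S of size 5, where X_S = 1 if the K_5 on S is monochromatic.
For a fixed S, the K_5 on S has C(5, 2) = 10 edges. P[all 10 edges red] = (1/2)^10, and likewise for blue, so P[monochromatic] = 2·(1/2)^10 = 2^{1 − 10} = 1/512.
By linearity: E[X] = C(13, 5) · 2^{1 − 10} = 1287 · 1/512 = 1287/512.
Numerically: E[X] ≈ 2.514.

E[X] = C(13,5)·2^(1−C(5,2)) = 1287/512 ≈ 2.514.


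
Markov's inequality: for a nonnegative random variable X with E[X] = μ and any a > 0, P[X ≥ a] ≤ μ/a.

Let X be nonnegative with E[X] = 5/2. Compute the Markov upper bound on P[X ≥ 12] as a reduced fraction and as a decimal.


μ = E[X] = 5/2, a = 12.
Markov: P[X ≥ 12] ≤ μ/a = (5/2)/12 = 5/24.
Numerically: ≈ 0.208333.
(Since a = 12 > μ = 2.500000, the bound 5/24 is < 1 and informative.)

P[X ≥ 12] ≤ 5/24 ≈ 0.208333.


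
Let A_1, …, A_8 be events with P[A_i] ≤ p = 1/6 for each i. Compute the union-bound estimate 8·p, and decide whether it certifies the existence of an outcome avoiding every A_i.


Union bound: P[∪_{i=1}^{8} A_i] ≤ Σ_i P[A_i] ≤ 8·p = 8·(1/6) = 4/3.
Numerically: 4/3 ≈ 1.333.
Is 4/3 < 1? NO.
Since the bound 4/3 is ≥ 1, the union bound is uninformative here; it does NOT by itself certify existence.

8·p = 4/3 ≈ 1.333; existence NOT certified by the union bound.


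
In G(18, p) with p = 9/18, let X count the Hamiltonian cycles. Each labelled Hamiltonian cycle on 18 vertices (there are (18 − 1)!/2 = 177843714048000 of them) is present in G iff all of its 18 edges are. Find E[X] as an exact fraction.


K_18 has (18 − 1)!/2 = 177843714048000 labelled Hamiltonian cycles.
For each such Hamiltonian cycle H, let X_H = 1 if all 18 edges of H are present in G. Then P[X_H = 1] = p^{18} = (1/2)^{18} = 1/262144.
Summing the indicators: E[X] = Σ_H E[X_H] = 177843714048000 · p^{18} = 177843714048000 · 1/262144 = 10854718875/16.
Numerically: E[X] ≈ 6.7842e+08.

E[X] = 177843714048000 · (1/2)^{18} = 10854718875/16 ≈ 6.7842e+08.


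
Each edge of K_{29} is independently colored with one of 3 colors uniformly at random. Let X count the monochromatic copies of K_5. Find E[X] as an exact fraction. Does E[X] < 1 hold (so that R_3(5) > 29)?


E[X] = C(29, 5) · 3^{1 − 10} = 118755 · 3^{−9} = 118755/19683.
As a reduced fraction: E[X] = 13195/2187 ≈ 6.033.
Is E[X] < 1? NO.
Since E[X] ≥ 1, the first-moment bound is inconclusive at n = 29; it does NOT by itself certify R_3(5) > 29.

E[X] = 13195/2187 ≈ 6.033; E[X] ≥ 1; first-moment method inconclusive here.


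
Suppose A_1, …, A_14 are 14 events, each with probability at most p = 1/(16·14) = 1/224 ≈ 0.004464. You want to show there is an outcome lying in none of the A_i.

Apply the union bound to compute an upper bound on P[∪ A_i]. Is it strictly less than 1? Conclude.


Union bound: P[∪_{i=1}^{14} A_i] ≤ Σ_i P[A_i] ≤ 14·p = 14·(1/224) = 1/16.
Numerically: 1/16 ≈ 0.062500.
Is 1/16 < 1? YES.
Since P[∪ A_i] ≤ 1/16 < 1, the complement has P[∩ A_i^c] ≥ 1 − 1/16 = 15/16 > 0, so some outcome avoids every A_i.

14·p = 1/16 ≈ 0.062500; existence CERTIFIED by the union bound.


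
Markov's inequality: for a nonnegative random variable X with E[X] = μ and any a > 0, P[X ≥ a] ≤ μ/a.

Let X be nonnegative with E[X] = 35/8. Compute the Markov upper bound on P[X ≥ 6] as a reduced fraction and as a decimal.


μ = E[X] = 35/8, a = 6.
Markov: P[X ≥ 6] ≤ μ/a = (35/8)/6 = 35/48.
Numerically: ≈ 0.72917.
(Since a = 6 > μ = 4.37500, the bound 35/48 is < 1 and informative.)

P[X ≥ 6] ≤ 35/48 ≈ 0.72917.


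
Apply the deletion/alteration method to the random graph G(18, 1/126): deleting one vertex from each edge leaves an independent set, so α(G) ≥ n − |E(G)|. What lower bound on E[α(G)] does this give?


E[|E(G)|] = C(18, 2)·p = 153 · (1/126) = 17/14.
E[α(G)] ≥ n − E[|E(G)|] = 18 − 17/14 = 235/14.
Numerically: ≈ 16.7857.
(This is only a lower bound; the true E[α(G)] may be larger.)

E[α(G)] ≥ 235/14 ≈ 16.7857.


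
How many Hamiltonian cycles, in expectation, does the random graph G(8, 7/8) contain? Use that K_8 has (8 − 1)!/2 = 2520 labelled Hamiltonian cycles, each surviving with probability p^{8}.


K_8 has (8 − 1)!/2 = 2520 labelled Hamiltonian cycles.
For each such Hamiltonian cycle H, let X_H = 1 if all 8 edges of H are present in G. Then P[X_H = 1] = p^{8} = (7/8)^{8} = 5764801/16777216.
By linearity: E[X] = Σ_H E[X_H] = 2520 · p^{8} = 2520 · 5764801/16777216 = 1815912315/2097152.
Numerically: E[X] ≈ 866.

E[X] = 2520 · (7/8)^{8} = 1815912315/2097152 ≈ 866.


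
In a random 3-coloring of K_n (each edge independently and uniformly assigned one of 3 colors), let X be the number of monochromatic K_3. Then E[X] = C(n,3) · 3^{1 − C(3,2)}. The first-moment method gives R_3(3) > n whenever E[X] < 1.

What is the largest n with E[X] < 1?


We need C(n, 3) · 3^{1 − 3} < 1, i.e. C(n, 3) < 3^{3 − 1} = 9.
Check values of n near the boundary:
  n = 3: C(3, 3) = 1; 1 < 9? YES
  n = 4: C(4, 3) = 4; 4 < 9? YES
  n = 5: C(5, 3) = 10; 10 < 9? NO
The largest n with C(n, 3) < 9 is n = 4 (where E[X] = 4/9 ≈ 0.444444). Hence R_3(3) > 4, i.e. R_3(3) ≥ 5.

Largest n = 4; hence R_3(3) > 4.


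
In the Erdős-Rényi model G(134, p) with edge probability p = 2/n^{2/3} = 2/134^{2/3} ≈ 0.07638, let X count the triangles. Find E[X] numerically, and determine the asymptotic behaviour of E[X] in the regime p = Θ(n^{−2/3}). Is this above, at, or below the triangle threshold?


Number of potential triangles: C(134, 3) = 392084.
Each occurs with probability p³ ≈ (0.07638)³ ≈ 4.455335e-04.
By linearity: E[X] = C(134, 3)·p³ ≈ 392084 · 4.455335e-04 ≈ 174.6866.
Since α = 2/3 < 1, p = c/n^{2/3} ≫ 1/n is above the triangle threshold p ~ 1/n. Asymptotically E[X] ~ (c³/6)·n^{3(1−α)} = (2³/6)·n^{1} → ∞; triangles are abundant w.h.p.

E[X] ≈ 174.6866; in regime p = Θ(1/n^{2/3}) E[X] diverges (above the triangle threshold p ~ 1/n).


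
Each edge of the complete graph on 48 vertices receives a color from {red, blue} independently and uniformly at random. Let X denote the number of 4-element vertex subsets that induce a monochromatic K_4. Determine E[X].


Let X = Σ_S X_S over the C(48, 4) = 194580 subsets S of size 4, where X_S = 1 if the K_4 on S is monochromatic.
For a fixed S, the K_4 on S has C(4, 2) = 6 edges. P[all 6 edges red] = (1/2)^6, and likewise for blue, so P[monochromatic] = 2·(1/2)^6 = 2^{1 − 6} = 1/32.
Summing: E[X] = C(48, 4) · 2^{1 − 6} = 194580 · 1/32 = 48645/8.
Numerically: E[X] ≈ 6080.625.

E[X] = C(48,4)·2^(1−C(4,2)) = 48645/8 ≈ 6080.625.


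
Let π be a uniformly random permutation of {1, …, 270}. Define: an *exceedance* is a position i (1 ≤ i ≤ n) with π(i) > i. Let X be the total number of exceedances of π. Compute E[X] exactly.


Write X = Σ_{i=1}^{270} X_i, where X_i = 1_{π(i) > i}.
For each fixed i, π(i) is uniform over {1, …, 270} (marginal of a uniform permutation), so P[π(i) > i] = (n − i)/n. Summing: Σ_{i=1}^{270} (n − i)/n = (0 + 1 + … + 269)/270 = 270(270 − 1)/(2·270) = (270 − 1)/2.
Hence E[X] = Σ_{i=1}^{270} (270 − i)/270 = 269/2 ≈ 134.5000.

E[X] = 269/2 = 134.5000.


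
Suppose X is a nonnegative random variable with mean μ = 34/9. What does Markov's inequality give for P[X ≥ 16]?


μ = E[X] = 34/9, a = 16.
Markov: P[X ≥ 16] ≤ μ/a = (34/9)/16 = 17/72.
Numerically: ≈ 0.236111.
(Since a = 16 > μ = 3.777778, the bound 17/72 is < 1 and informative.)

P[X ≥ 16] ≤ 17/72 ≈ 0.236111.


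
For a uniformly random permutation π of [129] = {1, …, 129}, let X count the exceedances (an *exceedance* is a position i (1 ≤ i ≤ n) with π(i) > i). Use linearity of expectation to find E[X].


Write X = Σ_{i=1}^{129} X_i, where X_i = 1_{π(i) > i}.
For each fixed i, π(i) is uniform over {1, …, 129} (marginal of a uniform permutation), so P[π(i) > i] = (n − i)/n. Summing: Σ_{i=1}^{129} (n − i)/n = (0 + 1 + … + 128)/129 = 129(129 − 1)/(2·129) = (129 − 1)/2.
Hence E[X] = Σ_{i=1}^{129} (129 − i)/129 = 64 ≈ 64.0000.

E[X] = 64 = 64.0000.


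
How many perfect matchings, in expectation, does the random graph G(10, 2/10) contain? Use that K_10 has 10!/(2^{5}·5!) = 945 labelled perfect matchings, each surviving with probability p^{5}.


K_10 has 10!/(2^{5}·5!) = 945 labelled perfect matchings.
For each such perfect matching H, let X_H = 1 if all 5 edges of H are present in G. Then P[X_H = 1] = p^{5} = (1/5)^{5} = 1/3125.
By linearity of expectation: E[X] = Σ_H E[X_H] = 945 · p^{5} = 945 · 1/3125 = 189/625.
Numerically: E[X] ≈ 0.302.

E[X] = 945 · (1/5)^{5} = 189/625 ≈ 0.302.


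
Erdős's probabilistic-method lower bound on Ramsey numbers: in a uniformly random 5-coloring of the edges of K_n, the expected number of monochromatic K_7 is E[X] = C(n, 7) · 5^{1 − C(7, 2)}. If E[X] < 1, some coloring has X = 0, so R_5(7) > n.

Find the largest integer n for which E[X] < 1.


We need C(n, 7) · 5^{1 − 21} < 1, i.e. C(n, 7) < 5^{21 − 1} = 95367431640625.
Check values of n near the boundary:
  n = 337: C(337, 7) = 91989916924632; 91989916924632 < 95367431640625? YES
  n = 338: C(338, 7) = 93935323022736; 93935323022736 < 95367431640625? YES
  n = 339: C(339, 7) = 95915887062372; 95915887062372 < 95367431640625? NO
The largest n with C(n, 7) < 95367431640625 is n = 338 (where E[X] = 93935323022736/95367431640625 ≈ 0.984983). Hence R_5(7) > 338, i.e. R_5(7) ≥ 339.

Largest n = 338; hence R_5(7) > 338.


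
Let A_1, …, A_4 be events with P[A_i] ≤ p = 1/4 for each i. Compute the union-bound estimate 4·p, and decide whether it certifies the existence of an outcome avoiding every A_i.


Union bound: P[∪_{i=1}^{4} A_i] ≤ Σ_i P[A_i] ≤ 4·p = 4·(1/4) = 1.
Numerically: 1 ≈ 1.000000.
Is 1 < 1? NO.
Since the bound 1 is ≥ 1, the union bound is uninformative here; it does NOT by itself certify existence.

4·p = 1 ≈ 1.000000; existence NOT certified by the union bound.


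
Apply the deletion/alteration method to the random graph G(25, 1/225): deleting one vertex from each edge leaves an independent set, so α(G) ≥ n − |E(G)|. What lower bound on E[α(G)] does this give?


E[|E(G)|] = C(25, 2)·p = 300 · (1/225) = 4/3.
E[α(G)] ≥ n − E[|E(G)|] = 25 − 4/3 = 71/3.
Numerically: ≈ 23.6667.
(This is only a lower bound; the true E[α(G)] may be larger.)

E[α(G)] ≥ 71/3 ≈ 23.6667.


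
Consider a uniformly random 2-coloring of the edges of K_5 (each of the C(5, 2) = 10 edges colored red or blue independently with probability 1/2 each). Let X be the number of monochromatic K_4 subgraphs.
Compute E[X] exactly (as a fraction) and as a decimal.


Let X = Σ_S X_S over the C(5, 4) = 5 subsets S of size 4, where X_S = 1 if the K_4 on S is monochromatic.
For a fixed S, the K_4 on S has C(4, 2) = 6 edges. P[all 6 edges red] = (1/2)^6, and likewise for blue, so P[monochromatic] = 2·(1/2)^6 = 2^{1 − 6} = 1/32.
By linearity: E[X] = C(5, 4) · 2^{1 − 6} = 5 · 1/32 = 5/32.
Numerically: E[X] ≈ 0.15625.

E[X] = C(5,4)·2^(1−C(4,2)) = 5/32 ≈ 0.15625.


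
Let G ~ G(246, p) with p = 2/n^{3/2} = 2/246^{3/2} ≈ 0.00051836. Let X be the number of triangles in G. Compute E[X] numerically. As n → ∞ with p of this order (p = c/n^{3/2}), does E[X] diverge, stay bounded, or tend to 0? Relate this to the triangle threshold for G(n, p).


Number of potential triangles: C(246, 3) = 2450980.
Each occurs with probability p³ ≈ (0.00051836)³ ≈ 1.3927783e-10.
By linearity: E[X] = C(246, 3)·p³ ≈ 2450980 · 1.3927783e-10 ≈ 0.00034.
Since α = 3/2 > 1, p = c/n^{3/2} = o(1/n) is below the triangle threshold p ~ 1/n. Asymptotically E[X] ~ (c³/6)·n^{3(1−α)} = (2³/6)·n^{-1.5} → 0, so by Markov's inequality G has no triangles w.h.p.

E[X] ≈ 0.00034; in regime p = Θ(1/n^{3/2}) E[X] tends to 0 (below the triangle threshold p ~ 1/n).


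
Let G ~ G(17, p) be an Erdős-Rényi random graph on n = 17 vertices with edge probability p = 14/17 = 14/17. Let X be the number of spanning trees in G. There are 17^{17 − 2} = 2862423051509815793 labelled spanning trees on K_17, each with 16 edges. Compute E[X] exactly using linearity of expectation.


K_17 has 17^{17 − 2} = 2862423051509815793 labelled spanning trees.
For each such spanning tree H, let X_H = 1 if all 16 edges of H are present in G. Then P[X_H = 1] = p^{16} = (14/17)^{16} = 2177953337809371136/48661191875666868481.
By linearity of expectation: E[X] = Σ_H E[X_H] = 2862423051509815793 · p^{16} = 2862423051509815793 · 2177953337809371136/48661191875666868481 = 2177953337809371136/17.
Numerically: E[X] ≈ 1.28115e+17.

E[X] = 2862423051509815793 · (14/17)^{16} = 2177953337809371136/17 ≈ 1.28115e+17.


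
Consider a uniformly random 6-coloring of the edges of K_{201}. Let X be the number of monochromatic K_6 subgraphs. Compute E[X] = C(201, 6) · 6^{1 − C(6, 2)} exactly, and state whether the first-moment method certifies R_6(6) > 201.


E[X] = C(201, 6) · 6^{1 − 15} = 84944276340 · 6^{−14} = 84944276340/78364164096.
As a reduced fraction: E[X] = 7078689695/6530347008 ≈ 1.0839684.
Is E[X] < 1? NO.
Since E[X] ≥ 1, the first-moment bound is inconclusive at n = 201; it does NOT by itself certify R_6(6) > 201.

E[X] = 7078689695/6530347008 ≈ 1.0839684; E[X] ≥ 1; first-moment method inconclusive here.


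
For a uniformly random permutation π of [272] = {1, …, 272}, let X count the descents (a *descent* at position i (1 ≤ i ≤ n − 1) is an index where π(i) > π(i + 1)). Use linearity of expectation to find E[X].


Write X = Σ X_I over i = 1, …, 271, with X_I the indicator of one descent.
There are 271 indicators.
For each fixed i, the pair (π(i), π(i+1)) is a uniformly random ordered pair of distinct values from {1, …, 272}; by symmetry P[π(i) > π(i+1)] = 1/2.
By linearity: E[X] = 271 · (1/2) = (272 − 1) · (1/2) = 271/2 ≈ 135.500000.

E[X] = 271/2 = 135.500000.


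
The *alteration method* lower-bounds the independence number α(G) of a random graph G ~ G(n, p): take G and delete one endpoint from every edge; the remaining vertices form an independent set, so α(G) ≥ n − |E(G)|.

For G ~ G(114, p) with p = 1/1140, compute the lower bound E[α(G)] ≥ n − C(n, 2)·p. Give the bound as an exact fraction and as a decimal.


E[|E(G)|] = C(114, 2)·p = 6441 · (1/1140) = 113/20.
E[α(G)] ≥ n − E[|E(G)|] = 114 − 113/20 = 2167/20.
Numerically: ≈ 108.350.
(This is only a lower bound; the true E[α(G)] may be larger.)

E[α(G)] ≥ 2167/20 ≈ 108.350.


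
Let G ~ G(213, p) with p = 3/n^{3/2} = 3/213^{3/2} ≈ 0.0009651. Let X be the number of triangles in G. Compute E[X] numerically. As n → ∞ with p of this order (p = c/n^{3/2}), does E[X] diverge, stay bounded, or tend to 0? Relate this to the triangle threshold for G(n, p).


Number of potential triangles: C(213, 3) = 1587986.
Each occurs with probability p³ ≈ (0.0009651)³ ≈ 8.987844e-10.
By linearity: E[X] = C(213, 3)·p³ ≈ 1587986 · 8.987844e-10 ≈ 0.0014.
Since α = 3/2 > 1, p = c/n^{3/2} = o(1/n) is below the triangle threshold p ~ 1/n. Asymptotically E[X] ~ (c³/6)·n^{3(1−α)} = (3³/6)·n^{-1.5} → 0, so by Markov's inequality G has no triangles w.h.p.

E[X] ≈ 0.0014; in regime p = Θ(1/n^{3/2}) E[X] tends to 0 (below the triangle threshold p ~ 1/n).


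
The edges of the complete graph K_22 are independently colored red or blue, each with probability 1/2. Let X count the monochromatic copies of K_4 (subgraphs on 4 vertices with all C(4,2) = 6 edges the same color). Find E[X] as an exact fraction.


Let X = Σ_S X_S over the C(22, 4) = 7315 subsets S of size 4, where X_S = 1 if the K_4 on S is monochromatic.
For a fixed S, the K_4 on S has C(4, 2) = 6 edges. P[all 6 edges red] = (1/2)^6, and likewise for blue, so P[monochromatic] = 2·(1/2)^6 = 2^{1 − 6} = 1/32.
By linearity: E[X] = C(22, 4) · 2^{1 − 6} = 7315 · 1/32 = 7315/32.
Numerically: E[X] ≈ 228.59375.

E[X] = C(22,4)·2^(1−C(4,2)) = 7315/32 ≈ 228.59375.


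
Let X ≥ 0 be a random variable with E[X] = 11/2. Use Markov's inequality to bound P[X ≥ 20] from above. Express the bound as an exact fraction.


μ = E[X] = 11/2, a = 20.
Markov: P[X ≥ 20] ≤ μ/a = (11/2)/20 = 11/40.
Numerically: ≈ 0.275.
(Since a = 20 > μ = 5.500, the bound 11/40 is < 1 and informative.)

P[X ≥ 20] ≤ 11/40 ≈ 0.275.


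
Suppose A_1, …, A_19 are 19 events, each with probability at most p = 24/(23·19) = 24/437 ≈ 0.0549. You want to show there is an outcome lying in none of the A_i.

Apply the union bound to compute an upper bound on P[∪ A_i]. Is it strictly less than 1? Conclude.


Union bound: P[∪_{i=1}^{19} A_i] ≤ Σ_i P[A_i] ≤ 19·p = 19·(24/437) = 24/23.
Numerically: 24/23 ≈ 1.0435.
Is 24/23 < 1? NO.
Since the bound 24/23 is ≥ 1, the union bound is uninformative here; it does NOT by itself certify existence.

19·p = 24/23 ≈ 1.0435; existence NOT certified by the union bound.


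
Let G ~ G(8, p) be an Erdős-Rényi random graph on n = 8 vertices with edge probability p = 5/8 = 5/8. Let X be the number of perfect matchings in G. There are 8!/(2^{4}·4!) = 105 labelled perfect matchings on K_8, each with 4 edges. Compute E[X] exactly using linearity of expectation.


K_8 has 8!/(2^{4}·4!) = 105 labelled perfect matchings.
For each such perfect matching H, let X_H = 1 if all 4 edges of H are present in G. Then P[X_H = 1] = p^{4} = (5/8)^{4} = 625/4096.
By linearity: E[X] = Σ_H E[X_H] = 105 · p^{4} = 105 · 625/4096 = 65625/4096.
Numerically: E[X] ≈ 16.0217.

E[X] = 105 · (5/8)^{4} = 65625/4096 ≈ 16.0217.


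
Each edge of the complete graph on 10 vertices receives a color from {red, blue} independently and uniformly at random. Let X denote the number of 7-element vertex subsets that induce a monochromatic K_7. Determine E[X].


Let X = Σ_S X_S over the C(10, 7) = 120 subsets S of size 7, where X_S = 1 if the K_7 on S is monochromatic.
For a fixed S, the K_7 on S has C(7, 2) = 21 edges. P[all 21 edges red] = (1/2)^21, and likewise for blue, so P[monochromatic] = 2·(1/2)^21 = 2^{1 − 21} = 1/1048576.
Summing: E[X] = C(10, 7) · 2^{1 − 21} = 120 · 1/1048576 = 15/131072.
Numerically: E[X] ≈ 0.000.

E[X] = C(10,7)·2^(1−C(7,2)) = 15/131072 ≈ 0.000.


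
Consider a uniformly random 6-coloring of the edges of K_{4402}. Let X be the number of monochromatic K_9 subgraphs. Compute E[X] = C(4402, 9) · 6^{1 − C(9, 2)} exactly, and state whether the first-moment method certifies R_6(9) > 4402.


E[X] = C(4402, 9) · 6^{1 − 36} = 1696419745356657449393393700 · 6^{−35} = 1696419745356657449393393700/1719070799748422591028658176.
As a reduced fraction: E[X] = 141368312113054787449449475/143255899979035215919054848 ≈ 0.9868.
Is E[X] < 1? YES.
Since E[X] < 1, there exists a 6-coloring of K_{4402} with no monochromatic K_9; hence R_6(9) > 4402.

E[X] = 141368312113054787449449475/143255899979035215919054848 ≈ 0.9868; E[X] < 1, so R_6(9) > 4402.


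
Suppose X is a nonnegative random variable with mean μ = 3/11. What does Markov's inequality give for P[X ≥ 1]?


μ = E[X] = 3/11, a = 1.
Markov: P[X ≥ 1] ≤ μ/a = (3/11)/1 = 3/11.
Numerically: ≈ 0.2727.
(Since a = 1 > μ = 0.2727, the bound 3/11 is < 1 and informative.)

P[X ≥ 1] ≤ 3/11 ≈ 0.2727.


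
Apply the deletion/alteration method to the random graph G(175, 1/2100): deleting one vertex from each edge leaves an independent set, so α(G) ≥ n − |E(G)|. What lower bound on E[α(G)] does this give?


E[|E(G)|] = C(175, 2)·p = 15225 · (1/2100) = 29/4.
E[α(G)] ≥ n − E[|E(G)|] = 175 − 29/4 = 671/4.
Numerically: ≈ 167.750.
(This is only a lower bound; the true E[α(G)] may be larger.)

E[α(G)] ≥ 671/4 ≈ 167.750.


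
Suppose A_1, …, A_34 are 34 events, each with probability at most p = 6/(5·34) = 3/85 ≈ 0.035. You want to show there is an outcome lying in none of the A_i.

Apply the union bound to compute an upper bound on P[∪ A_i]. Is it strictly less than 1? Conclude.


Union bound: P[∪_{i=1}^{34} A_i] ≤ Σ_i P[A_i] ≤ 34·p = 34·(3/85) = 6/5.
Numerically: 6/5 ≈ 1.200.
Is 6/5 < 1? NO.
Since the bound 6/5 is ≥ 1, the union bound is uninformative here; it does NOT by itself certify existence.

34·p = 6/5 ≈ 1.200; existence NOT certified by the union bound.


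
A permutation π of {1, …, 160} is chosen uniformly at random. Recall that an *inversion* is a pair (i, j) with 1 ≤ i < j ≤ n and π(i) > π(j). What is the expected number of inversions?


Write X = Σ X_I over the C(160, 2) = 12720 pairs i < j, with X_I the indicator of one inversion.
There are 12720 indicators.
For each fixed pair i < j, the values π(i) and π(j) are two distinct elements of {1, …, 160} in uniformly random order; by symmetry P[π(i) > π(j)] = 1/2.
By linearity: E[X] = 12720 · (1/2) = C(160, 2) · (1/2) = 12720/2 = 6360 ≈ 6360.00000.

E[X] = 6360 = 6360.00000.


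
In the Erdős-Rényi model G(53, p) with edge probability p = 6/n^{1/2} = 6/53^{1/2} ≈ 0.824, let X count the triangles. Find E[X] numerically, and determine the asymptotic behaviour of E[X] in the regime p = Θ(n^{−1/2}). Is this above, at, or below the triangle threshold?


Number of potential triangles: C(53, 3) = 23426.
Each occurs with probability p³ ≈ (0.824)³ ≈ 5.59809e-01.
By linearity: E[X] = C(53, 3)·p³ ≈ 23426 · 5.59809e-01 ≈ 13114.088.
Since α = 1/2 < 1, p = c/n^{1/2} ≫ 1/n is above the triangle threshold p ~ 1/n. Asymptotically E[X] ~ (c³/6)·n^{3(1−α)} = (6³/6)·n^{1.5} → ∞; triangles are abundant w.h.p.

E[X] ≈ 13114.088; in regime p = Θ(1/n^{1/2}) E[X] diverges (above the triangle threshold p ~ 1/n).


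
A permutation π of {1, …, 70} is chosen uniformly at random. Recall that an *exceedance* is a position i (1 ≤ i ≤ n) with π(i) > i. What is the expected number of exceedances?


Write X = Σ_{i=1}^{70} X_i, where X_i = 1_{π(i) > i}.
For each fixed i, π(i) is uniform over {1, …, 70} (marginal of a uniform permutation), so P[π(i) > i] = (n − i)/n. Summing: Σ_{i=1}^{70} (n − i)/n = (0 + 1 + … + 69)/70 = 70(70 − 1)/(2·70) = (70 − 1)/2.
Hence E[X] = Σ_{i=1}^{70} (70 − i)/70 = 69/2 ≈ 34.500.

E[X] = 69/2 = 34.500.


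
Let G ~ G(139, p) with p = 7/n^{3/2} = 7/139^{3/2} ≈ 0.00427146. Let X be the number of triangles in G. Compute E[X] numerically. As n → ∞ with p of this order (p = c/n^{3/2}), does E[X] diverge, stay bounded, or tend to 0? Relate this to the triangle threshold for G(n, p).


Number of potential triangles: C(139, 3) = 437989.
Each occurs with probability p³ ≈ (0.00427146)³ ≈ 7.79340990e-08.
By linearity: E[X] = C(139, 3)·p³ ≈ 437989 · 7.79340990e-08 ≈ 0.034134.
Since α = 3/2 > 1, p = c/n^{3/2} = o(1/n) is below the triangle threshold p ~ 1/n. Asymptotically E[X] ~ (c³/6)·n^{3(1−α)} = (7³/6)·n^{-1.5} → 0, so by Markov's inequality G has no triangles w.h.p.

E[X] ≈ 0.034134; in regime p = Θ(1/n^{3/2}) E[X] tends to 0 (below the triangle threshold p ~ 1/n).


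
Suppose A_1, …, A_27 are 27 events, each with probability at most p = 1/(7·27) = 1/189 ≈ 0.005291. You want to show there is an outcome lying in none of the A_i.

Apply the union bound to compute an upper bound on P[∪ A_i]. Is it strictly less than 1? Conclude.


Union bound: P[∪_{i=1}^{27} A_i] ≤ Σ_i P[A_i] ≤ 27·p = 27·(1/189) = 1/7.
Numerically: 1/7 ≈ 0.142857.
Is 1/7 < 1? YES.
Since P[∪ A_i] ≤ 1/7 < 1, the complement has P[∩ A_i^c] ≥ 1 − 1/7 = 6/7 > 0, so some outcome avoids every A_i.

27·p = 1/7 ≈ 0.142857; existence CERTIFIED by the union bound.


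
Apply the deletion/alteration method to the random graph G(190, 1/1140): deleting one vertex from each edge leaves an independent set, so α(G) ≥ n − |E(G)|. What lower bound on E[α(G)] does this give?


E[|E(G)|] = C(190, 2)·p = 17955 · (1/1140) = 63/4.
E[α(G)] ≥ n − E[|E(G)|] = 190 − 63/4 = 697/4.
Numerically: ≈ 174.25000.
(This is only a lower bound; the true E[α(G)] may be larger.)

E[α(G)] ≥ 697/4 ≈ 174.25000.


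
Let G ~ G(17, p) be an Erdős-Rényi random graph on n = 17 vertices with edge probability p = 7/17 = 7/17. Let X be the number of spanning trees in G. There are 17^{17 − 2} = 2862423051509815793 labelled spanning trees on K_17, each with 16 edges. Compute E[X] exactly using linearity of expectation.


K_17 has 17^{17 − 2} = 2862423051509815793 labelled spanning trees.
For each such spanning tree H, let X_H = 1 if all 16 edges of H are present in G. Then P[X_H = 1] = p^{16} = (7/17)^{16} = 33232930569601/48661191875666868481.
By linearity: E[X] = Σ_H E[X_H] = 2862423051509815793 · p^{16} = 2862423051509815793 · 33232930569601/48661191875666868481 = 33232930569601/17.
Numerically: E[X] ≈ 1.9549e+12.

E[X] = 2862423051509815793 · (7/17)^{16} = 33232930569601/17 ≈ 1.9549e+12.


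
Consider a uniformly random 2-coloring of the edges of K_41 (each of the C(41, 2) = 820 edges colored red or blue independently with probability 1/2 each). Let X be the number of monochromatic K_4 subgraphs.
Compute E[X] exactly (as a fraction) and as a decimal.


Let X = Σ_S X_S over the C(41, 4) = 101270 subsets S of size 4, where X_S = 1 if the K_4 on S is monochromatic.
For a fixed S, the K_4 on S has C(4, 2) = 6 edges. P[all 6 edges red] = (1/2)^6, and likewise for blue, so P[monochromatic] = 2·(1/2)^6 = 2^{1 − 6} = 1/32.
Summing: E[X] = C(41, 4) · 2^{1 − 6} = 101270 · 1/32 = 50635/16.
Numerically: E[X] ≈ 3164.688.

E[X] = C(41,4)·2^(1−C(4,2)) = 50635/16 ≈ 3164.688.


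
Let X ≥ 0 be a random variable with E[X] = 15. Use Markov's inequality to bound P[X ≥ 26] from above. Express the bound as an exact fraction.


μ = E[X] = 15, a = 26.
Markov: P[X ≥ 26] ≤ μ/a = (15)/26 = 15/26.
Numerically: ≈ 0.5769.
(Since a = 26 > μ = 15.0000, the bound 15/26 is < 1 and informative.)

P[X ≥ 26] ≤ 15/26 ≈ 0.5769.


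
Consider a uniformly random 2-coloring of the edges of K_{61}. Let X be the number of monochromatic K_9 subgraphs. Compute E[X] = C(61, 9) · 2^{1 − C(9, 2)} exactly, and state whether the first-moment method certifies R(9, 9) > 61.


E[X] = C(61, 9) · 2^{1 − 36} = 17341763505 · 2^{−35} = 17341763505/34359738368.
As a reduced fraction: E[X] = 17341763505/34359738368 ≈ 0.5047.
Is E[X] < 1? YES.
Since E[X] < 1, there exists a 2-coloring of K_{61} with no monochromatic K_9; hence R(9, 9) > 61.

E[X] = 17341763505/34359738368 ≈ 0.5047; E[X] < 1, so R(9, 9) > 61.
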